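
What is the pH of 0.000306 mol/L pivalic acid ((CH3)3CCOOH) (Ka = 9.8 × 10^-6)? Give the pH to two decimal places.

(CH3)3CCOOH ⇌ (CH3)3CCOO- + H+
Ka = [H+]²/(0.000306 − [H+]) = 9.8 × 10^-6
[H+] is not negligible relative to C₀; solve [H+]² + 9.8e-06·[H+] − 3e-09 = 0.
[H+] = (−Ka + √(Ka² + 4·Ka·C₀))/2 = 5.01 × 10^-5 M
pH = −log(5.01 × 10^-5) = 4.30

pH = 4.30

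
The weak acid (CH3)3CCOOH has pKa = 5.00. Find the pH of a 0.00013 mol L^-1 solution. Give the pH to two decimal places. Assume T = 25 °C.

pH = 4.50

(CH3)3CCOOH ⇌ (CH3)3CCOO- + H+
Ka = 10^(−5.00) = 1.00 × 10^-5
Let x = [H+] at equilibrium. Ka = x²/(0.00013 − x).
The 5% rule fails; solving x² + Ka·x − Ka·C₀ = 0 exactly:
x = [−1e-05 + √(1e-05² + 5.2e-09)]/2 = 3.14 × 10^-5 M
pH = −log[H+] = −log(3.14 × 10^-5) = 4.50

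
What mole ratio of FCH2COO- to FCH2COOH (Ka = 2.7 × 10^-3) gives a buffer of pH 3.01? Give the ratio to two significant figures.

pKa = -log(2.7 × 10^-3) = 2.569
pH = pKa + log(r) ⇒ log(r) = 3.01 − 2.569 = +0.441
r = [FCH2COO-]/[FCH2COOH] = 10^(+0.441) = 2.76

ratio = 2.8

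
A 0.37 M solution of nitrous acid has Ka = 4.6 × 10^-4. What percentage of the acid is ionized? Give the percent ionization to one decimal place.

3.5%

HNO2 ⇌ NO2- + H+; let x = [H+] at equilibrium.
x ≈ √(Ka·C₀) = √(4.6 × 10^-4 × 0.37) = 1.30 × 10^-2 M
Fraction ionized = 1.30 × 10^-2 / 0.37 = 0.0351 → 3.5%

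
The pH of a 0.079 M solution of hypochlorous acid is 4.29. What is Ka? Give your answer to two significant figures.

[H+] = 10^(-4.29) = 5.13 × 10^-5 M
At equilibrium [HA] = 0.079 − 5.13 × 10^-5 = 7.89 × 10^-2 M
Ka = [H+][A-]/[HA] = (5.13 × 10^-5)² / 7.89 × 10^-2 = 3.3 × 10^-8

Ka = 3.3 × 10^-8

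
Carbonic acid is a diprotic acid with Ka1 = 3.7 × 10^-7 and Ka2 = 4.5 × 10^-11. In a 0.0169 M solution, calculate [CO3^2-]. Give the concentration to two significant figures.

First ionization gives [H+] ≈ [HCO3-] = 7.91 × 10^-5 M.
Second step: Ka2 = [H+][CO3^2-]/[HCO3-] ≈ [CO3^2-] (since [H+] ≈ [HCO3-]).
So [CO3^2-] ≈ Ka2.

4.5 × 10^-11 M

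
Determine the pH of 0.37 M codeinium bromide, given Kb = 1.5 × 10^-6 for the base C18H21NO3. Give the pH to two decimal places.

C18H22NO3+ is the conjugate acid of the weak base C18H21NO3.
Ka = Kw/Kb = 1.0×10^-14 / 1.5 × 10^-6 = 6.67 × 10^-9
Let x = [H+] at equilibrium. Ka = x²/(0.37 − x).
Assume x ≪ 0.37: x ≈ √(6.67 × 10^-9 × 0.37) = 4.97 × 10^-5 M
Check: 0.013% ionized — well under 5%, approximation valid.
pH = −log[H+] = −log(4.97 × 10^-5) = 4.30

pH = 4.30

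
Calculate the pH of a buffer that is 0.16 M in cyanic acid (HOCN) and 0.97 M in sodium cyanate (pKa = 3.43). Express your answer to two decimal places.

pH = 4.21

Using pH = pKa + log([base]/[acid]) with [base]/[acid] = 0.97/0.16:
pH = 3.43 + (+0.783) = 4.21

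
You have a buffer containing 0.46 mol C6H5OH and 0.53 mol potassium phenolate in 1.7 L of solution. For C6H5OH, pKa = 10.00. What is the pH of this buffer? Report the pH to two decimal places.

pH = 10.06

Henderson–Hasselbalch: pH = pKa + log([C6H5O-]/[C6H5OH]) = 10.00 + log(0.53/0.46)
pH = 10.00 + (+0.062) = 10.06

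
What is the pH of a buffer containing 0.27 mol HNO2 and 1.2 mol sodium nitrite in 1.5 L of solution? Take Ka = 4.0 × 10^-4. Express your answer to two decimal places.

pKa = −log(4.0 × 10^-4) = 3.398
Henderson–Hasselbalch: pH = pKa + log([NO2-]/[HNO2]) = 3.398 + log(1.2/0.27)
pH = 3.398 + (+0.648) = 4.05

pH = 4.05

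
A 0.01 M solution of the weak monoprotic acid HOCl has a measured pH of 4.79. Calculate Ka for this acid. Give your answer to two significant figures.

[H+] = 10^(-4.79) = 1.62 × 10^-5 M
At equilibrium [HA] = 0.01 − 1.62 × 10^-5 = 9.98 × 10^-3 M
Ka = [H+][A-]/[HA] = (1.62 × 10^-5)² / 9.98 × 10^-3 = 2.6 × 10^-8

Ka = 2.6 × 10^-8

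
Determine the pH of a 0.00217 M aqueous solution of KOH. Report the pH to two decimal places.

pH = 11.34

KOH is a strong base; [OH-] = 0.00217 M.
pOH = -log(0.00217) = 2.66
pH = 14.00 - 2.66 = 11.34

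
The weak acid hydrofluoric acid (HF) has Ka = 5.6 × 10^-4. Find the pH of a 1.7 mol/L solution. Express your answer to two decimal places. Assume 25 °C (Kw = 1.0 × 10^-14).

pH = 1.51

HF ⇌ F- + H+
From the ICE table, Ka = x²/(1.7 − x) = 5.6 × 10^-4.
Neglecting x in the denominator: x = √(5.6 × 10^-4 × 1.7) = 3.09 × 10^-2 M
Check: 1.8% ionized — well under 5%, approximation valid.
pH = −log[H+] = −log(3.09 × 10^-2) = 1.51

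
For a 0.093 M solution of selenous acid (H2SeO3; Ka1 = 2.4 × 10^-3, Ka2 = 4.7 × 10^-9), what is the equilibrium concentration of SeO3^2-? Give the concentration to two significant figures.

4.7 × 10^-9 M

First ionization gives [H+] ≈ [HSeO3-] = 1.38 × 10^-2 M.
Second step: Ka2 = [H+][SeO3^2-]/[HSeO3-] ≈ [SeO3^2-] (since [H+] ≈ [HSeO3-]).
So [SeO3^2-] ≈ Ka2.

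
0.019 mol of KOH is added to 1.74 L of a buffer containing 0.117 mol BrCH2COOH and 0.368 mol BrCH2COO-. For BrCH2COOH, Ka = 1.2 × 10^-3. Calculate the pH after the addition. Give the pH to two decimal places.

OH- converts BrCH2COOH to BrCH2COO-: BrCH2COOH → 0.098 mol, BrCH2COO- → 0.387 mol.
pKa = −log(1.2 × 10^-3) = 2.921
Henderson–Hasselbalch with mole ratio 0.387/0.098: pH = 2.921 + (+0.596)

pH = 3.52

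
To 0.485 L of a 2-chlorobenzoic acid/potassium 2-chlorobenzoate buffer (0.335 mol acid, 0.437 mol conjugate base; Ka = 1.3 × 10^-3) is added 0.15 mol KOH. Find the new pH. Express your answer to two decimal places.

pH = 3.39

OH- converts ClC6H4COOH to ClC6H4COO-: ClC6H4COOH → 0.185 mol, ClC6H4COO- → 0.587 mol.
pKa = −log(1.3 × 10^-3) = 2.886
pH = pKa + log(n_ClC6H4COO-/n_ClC6H4COOH) = 2.886 + log(0.587/0.185) = 2.886 + (+0.501)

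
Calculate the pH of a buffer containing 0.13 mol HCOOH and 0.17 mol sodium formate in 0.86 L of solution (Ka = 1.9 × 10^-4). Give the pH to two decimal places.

pKa = −log(1.9 × 10^-4) = 3.721
Using pH = pKa + log([base]/[acid]) with [base]/[acid] = 0.17/0.13:
pH = 3.721 + (+0.117) = 3.84

pH = 3.84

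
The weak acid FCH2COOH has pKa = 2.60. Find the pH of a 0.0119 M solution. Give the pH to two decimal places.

FCH2COOH ⇌ FCH2COO- + H+
Ka = 10^(−2.60) = 2.51 × 10^-3
Ka = x²/(0.0119 − x) = 2.51 × 10^-3
The 5% rule fails; solving x² + Ka·x − Ka·C₀ = 0 exactly:
x = [−0.00251 + √(0.00251² + 0.000119)]/2 = 4.35 × 10^-3 M
pH = −log[H+] = −log(4.35 × 10^-3) = 2.36

pH = 2.36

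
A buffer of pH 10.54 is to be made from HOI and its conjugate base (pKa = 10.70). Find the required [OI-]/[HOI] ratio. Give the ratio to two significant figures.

ratio = 0.69

pH = pKa + log(r) ⇒ log(r) = 10.54 − 10.70 = -0.16
r = [OI-]/[HOI] = 10^(-0.16) = 0.692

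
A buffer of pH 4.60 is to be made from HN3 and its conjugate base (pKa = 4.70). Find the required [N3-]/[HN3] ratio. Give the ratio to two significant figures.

ratio = 0.79

pH = pKa + log(r) ⇒ log(r) = 4.60 − 4.70 = -0.10
r = [N3-]/[HN3] = 10^(-0.10) = 0.794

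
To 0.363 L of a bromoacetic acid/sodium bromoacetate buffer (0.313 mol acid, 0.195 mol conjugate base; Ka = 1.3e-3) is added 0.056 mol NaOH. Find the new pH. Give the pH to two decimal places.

OH- converts BrCH2COOH to BrCH2COO-: BrCH2COOH → 0.257 mol, BrCH2COO- → 0.251 mol.
pKa = −log(1.3 × 10^-3) = 2.886
Henderson–Hasselbalch with mole ratio 0.251/0.257: pH = 2.886 + (-0.010)

pH = 2.88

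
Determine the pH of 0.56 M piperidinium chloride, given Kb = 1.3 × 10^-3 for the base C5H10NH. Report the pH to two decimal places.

pH = 5.68

C5H10NH2+ is the conjugate acid of the weak base C5H10NH.
Ka = Kw/Kb = 1.0×10^-14 / 1.3 × 10^-3 = 7.69 × 10^-12
Ka = x²/(0.56 − x) = 7.69 × 10^-12
Neglecting x in the denominator: x = √(7.69 × 10^-12 × 0.56) = 2.08 × 10^-6 M
(x/C₀ = 0.00037% < 5%, so the approximation holds.)
pH = −log(2.08 × 10^-6) = 5.68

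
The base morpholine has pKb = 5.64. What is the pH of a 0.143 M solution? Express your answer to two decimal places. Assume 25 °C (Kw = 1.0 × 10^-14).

pH = 10.76

C4H8ONH + H2O ⇌ C4H8ONH2+ + OH-
Kb = 10^(−5.64) = 2.29 × 10^-6
From the ICE table, Kb = [OH-]²/(0.143 − [OH-]) = 2.29 × 10^-6.
Since Kb ≪ C₀, [OH-] ≈ √(Kb·C₀) = 5.72 × 10^-4 M.
([OH-]/C₀ = 0.4% < 5%, so the approximation holds.)
pOH = −log(5.72 × 10^-4) = 3.24; pH = 14.00 − 3.24 = 10.76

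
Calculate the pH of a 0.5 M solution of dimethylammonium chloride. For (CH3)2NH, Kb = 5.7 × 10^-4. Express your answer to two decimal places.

pH = 5.53

(CH3)2NH2+ is the conjugate acid of the weak base (CH3)2NH.
Ka = Kw/Kb = 1.0×10^-14 / 5.7 × 10^-4 = 1.75 × 10^-11
Ka = x²/(0.5 − x) = 1.75 × 10^-11
Neglecting x in the denominator: x = √(1.75 × 10^-11 × 0.5) = 2.96 × 10^-6 M
pH = −log[H+] = −log(2.96 × 10^-6) = 5.53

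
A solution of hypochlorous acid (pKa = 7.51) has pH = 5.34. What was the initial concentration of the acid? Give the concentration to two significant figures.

C₀ = 6.8 × 10^-4 M

[H+] = 10^(-5.34) = 4.57 × 10^-6 M = x
Ka = 10^(−7.51) = 3.09 × 10^-8
Ka = x²/(C₀ − x) ⇒ C₀ = x + x²/Ka
C₀ = 4.57 × 10^-6 + (4.57 × 10^-6)²/(3.09 × 10^-8) = 6.80 × 10^-4 M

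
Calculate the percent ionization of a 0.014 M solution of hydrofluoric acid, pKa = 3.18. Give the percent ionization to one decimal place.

HF ⇌ F- + H+; let x = [H+] at equilibrium.
Ka = 10^(−3.18) = 6.61 × 10^-4
Solve x² + 0.000661x − 9.25e-06 = 0 → x = 2.73 × 10^-3 M
% ionization = x/C₀ × 100% = 2.73 × 10^-3/0.014 × 100% = 19.5%

19.5%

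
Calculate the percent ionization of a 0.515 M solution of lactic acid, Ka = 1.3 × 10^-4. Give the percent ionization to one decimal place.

1.6%

CH3CH(OH)COOH ⇌ CH3CH(OH)COO- + H+; let x = [H+] at equilibrium.
x ≈ √(Ka·C₀) = √(1.3 × 10^-4 × 0.515) = 8.18 × 10^-3 M
% ionization = x/C₀ × 100% = 8.18 × 10^-3/0.515 × 100% = 1.6%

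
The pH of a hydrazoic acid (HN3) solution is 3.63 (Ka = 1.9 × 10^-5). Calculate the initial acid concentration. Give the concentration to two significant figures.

[H+] = 10^(-3.63) = 2.34 × 10^-4 M = x
Ka = x²/(C₀ − x) ⇒ C₀ = x + x²/Ka
C₀ = 2.34 × 10^-4 + (2.34 × 10^-4)²/(1.9 × 10^-5) = 3.12 × 10^-3 M

C₀ = 3.1 × 10^-3 M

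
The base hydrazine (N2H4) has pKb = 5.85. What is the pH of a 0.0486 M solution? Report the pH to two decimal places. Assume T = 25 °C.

N2H4 + H2O ⇌ N2H5+ + OH-
Kb = 10^(−5.85) = 1.41 × 10^-6
From the ICE table, Kb = [OH-]²/(0.0486 − [OH-]) = 1.41 × 10^-6.
Assume [OH-] ≪ 0.0486: [OH-] ≈ √(1.41 × 10^-6 × 0.0486) = 2.62 × 10^-4 M
Check: 0.54% ionized — well under 5%, approximation valid.
pOH = 3.58, so pH = 14.00 − pOH = 10.42

pH = 10.42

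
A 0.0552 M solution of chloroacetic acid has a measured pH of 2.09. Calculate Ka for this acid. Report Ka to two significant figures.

Ka = 1.4 × 10^-3

[H+] = 10^(-2.09) = 8.13 × 10^-3 M
At equilibrium [HA] = 0.0552 − 8.13 × 10^-3 = 4.71 × 10^-2 M
Ka = [H+][A-]/[HA] = (8.13 × 10^-3)² / 4.71 × 10^-2 = 1.4 × 10^-3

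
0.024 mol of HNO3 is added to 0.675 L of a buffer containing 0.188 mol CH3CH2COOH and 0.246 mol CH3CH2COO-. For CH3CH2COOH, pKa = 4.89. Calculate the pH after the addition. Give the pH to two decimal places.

Added H+ converts CH3CH2COO- to CH3CH2COOH: CH3CH2COOH → 0.212 mol, CH3CH2COO- → 0.222 mol.
pH = pKa + log(n_CH3CH2COO-/n_CH3CH2COOH) = 4.89 + log(0.222/0.212) = 4.89 + (+0.020)

pH = 4.91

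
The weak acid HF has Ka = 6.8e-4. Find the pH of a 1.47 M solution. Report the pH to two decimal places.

HF ⇌ F- + H+
From the ICE table, Ka = [H+]²/(1.47 − [H+]) = 6.8 × 10^-4.
Since Ka ≪ C₀, [H+] ≈ √(Ka·C₀) = 3.16 × 10^-2 M.
Check: 2.2% ionized — well under 5%, approximation valid.
pH = −log(3.16 × 10^-2) = 1.50

pH = 1.50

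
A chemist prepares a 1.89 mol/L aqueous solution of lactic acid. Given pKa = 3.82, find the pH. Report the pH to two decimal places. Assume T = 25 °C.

CH3CH(OH)COOH ⇌ CH3CH(OH)COO- + H+
Ka = 10^(−3.82) = 1.51 × 10^-4
From the ICE table, Ka = x²/(1.89 − x) = 1.51 × 10^-4.
Assume x ≪ 1.89: x ≈ √(1.51 × 10^-4 × 1.89) = 1.69 × 10^-2 M
pH = −log(1.69 × 10^-2) = 1.77

pH = 1.77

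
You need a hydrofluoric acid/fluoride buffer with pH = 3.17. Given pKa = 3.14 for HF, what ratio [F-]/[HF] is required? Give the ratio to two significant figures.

ratio = 1.1

pH = pKa + log(r) ⇒ log(r) = 3.17 − 3.14 = +0.03
r = [F-]/[HF] = 10^(+0.03) = 1.07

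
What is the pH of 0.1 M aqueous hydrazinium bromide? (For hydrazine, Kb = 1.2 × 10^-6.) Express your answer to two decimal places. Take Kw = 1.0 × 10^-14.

pH = 4.54

N2H5+ is the conjugate acid of the weak base N2H4.
Ka = Kw/Kb = 1.0×10^-14 / 1.2 × 10^-6 = 8.33 × 10^-9
Let x = [H+] at equilibrium. Ka = x²/(0.1 − x).
Assume x ≪ 0.1: x ≈ √(8.33 × 10^-9 × 0.1) = 2.89 × 10^-5 M
pH = −log[H+] = −log(2.89 × 10^-5) = 4.54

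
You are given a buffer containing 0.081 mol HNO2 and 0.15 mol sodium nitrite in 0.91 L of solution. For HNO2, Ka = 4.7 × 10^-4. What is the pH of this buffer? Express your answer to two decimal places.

pH = 3.60

pKa = −log(4.7 × 10^-4) = 3.328
pH = pKa + log([A⁻]/[HA]) = 3.328 + log(0.15/0.081)
pH = 3.328 + (+0.268) = 3.60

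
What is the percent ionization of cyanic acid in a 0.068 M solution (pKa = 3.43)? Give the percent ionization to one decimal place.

HOCN ⇌ OCN- + H+; let x = [H+] at equilibrium.
Ka = 10^(−3.43) = 3.72 × 10^-4
Solve x² + 0.000372x − 2.53e-05 = 0 → x = 4.85 × 10^-3 M
Fraction ionized = 4.85 × 10^-3 / 0.068 = 0.0713 → 7.1%

7.1%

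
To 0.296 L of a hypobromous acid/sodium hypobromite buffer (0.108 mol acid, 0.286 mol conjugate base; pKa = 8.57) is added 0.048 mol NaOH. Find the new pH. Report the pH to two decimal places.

pH = 9.32

After neutralization: n(HOBr) = 0.06 mol, n(OBr-) = 0.334 mol.
pH = pKa + log([A⁻]/[HA]) = 8.57 + log(0.334/0.06) = 8.57 +0.746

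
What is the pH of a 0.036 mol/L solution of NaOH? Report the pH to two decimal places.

pH = 12.56

NaOH is a strong base; [OH-] = 0.036 M.
pOH = -log(0.036) = 1.44
pH = 14.00 - 1.44 = 12.56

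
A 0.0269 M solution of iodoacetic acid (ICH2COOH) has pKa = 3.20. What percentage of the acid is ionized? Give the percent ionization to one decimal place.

ICH2COOH ⇌ ICH2COO- + H+; let x = [H+] at equilibrium.
Ka = 10^(−3.20) = 6.31 × 10^-4
Solve x² + 0.000631x − 1.7e-05 = 0 → x = 3.82 × 10^-3 M
% ionization = x/C₀ × 100% = 3.82 × 10^-3/0.0269 × 100% = 14.2%

14.2%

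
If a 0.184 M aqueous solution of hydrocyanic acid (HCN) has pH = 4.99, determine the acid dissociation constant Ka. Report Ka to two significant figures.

Ka = 5.7 × 10^-10

[H+] = 10^(-4.99) = 1.02 × 10^-5 M
At equilibrium [HA] = 0.184 − 1.02 × 10^-5 = 1.84 × 10^-1 M
Ka = [H+][A-]/[HA] = (1.02 × 10^-5)² / 1.84 × 10^-1 = 5.7 × 10^-10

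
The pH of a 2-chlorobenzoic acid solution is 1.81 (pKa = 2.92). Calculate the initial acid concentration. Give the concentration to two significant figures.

C₀ = 2.2 × 10^-1 M

[H+] = 10^(-1.81) = 1.55 × 10^-2 M = x
Ka = 10^(−2.92) = 1.20 × 10^-3
Ka = x²/(C₀ − x) ⇒ C₀ = x + x²/Ka
C₀ = 1.55 × 10^-2 + (1.55 × 10^-2)²/(1.20 × 10^-3) = 2.16 × 10^-1 M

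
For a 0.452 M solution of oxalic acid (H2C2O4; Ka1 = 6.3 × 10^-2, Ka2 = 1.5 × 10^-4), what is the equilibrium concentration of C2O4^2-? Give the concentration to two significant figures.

First ionization gives [H+] ≈ [HC2O4-] = 1.40 × 10^-1 M.
Second step: Ka2 = [H+][C2O4^2-]/[HC2O4-] ≈ [C2O4^2-] (since [H+] ≈ [HC2O4-]).
So [C2O4^2-] ≈ Ka2.

1.5 × 10^-4 M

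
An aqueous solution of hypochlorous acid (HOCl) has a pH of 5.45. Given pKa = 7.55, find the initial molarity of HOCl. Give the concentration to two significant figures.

C₀ = 4.5 × 10^-4 M

[H+] = 10^(-5.45) = 3.55 × 10^-6 M = x
Ka = 10^(−7.55) = 2.82 × 10^-8
Ka = x²/(C₀ − x) ⇒ C₀ = x + x²/Ka
C₀ = 3.55 × 10^-6 + (3.55 × 10^-6)²/(2.82 × 10^-8) = 4.50 × 10^-4 M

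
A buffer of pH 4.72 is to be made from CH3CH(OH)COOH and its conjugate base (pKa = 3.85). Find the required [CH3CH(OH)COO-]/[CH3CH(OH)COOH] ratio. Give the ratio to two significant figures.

ratio = 7.4

pH = pKa + log(r) ⇒ log(r) = 4.72 − 3.85 = +0.87
r = [CH3CH(OH)COO-]/[CH3CH(OH)COOH] = 10^(+0.87) = 7.41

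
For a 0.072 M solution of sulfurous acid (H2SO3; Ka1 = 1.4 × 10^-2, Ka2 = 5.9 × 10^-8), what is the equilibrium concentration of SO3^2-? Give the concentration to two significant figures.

5.9 × 10^-8 M

First ionization gives [H+] ≈ [HSO3-] = 2.55 × 10^-2 M.
Second step: Ka2 = [H+][SO3^2-]/[HSO3-] ≈ [SO3^2-] (since [H+] ≈ [HSO3-]).
So [SO3^2-] ≈ Ka2.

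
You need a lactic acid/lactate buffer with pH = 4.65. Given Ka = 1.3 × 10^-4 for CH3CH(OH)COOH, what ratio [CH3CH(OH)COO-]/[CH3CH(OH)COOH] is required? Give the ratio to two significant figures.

ratio = 5.8

pKa = -log(1.3 × 10^-4) = 3.886
pH = pKa + log(r) ⇒ log(r) = 4.65 − 3.886 = +0.764
r = [CH3CH(OH)COO-]/[CH3CH(OH)COOH] = 10^(+0.764) = 5.81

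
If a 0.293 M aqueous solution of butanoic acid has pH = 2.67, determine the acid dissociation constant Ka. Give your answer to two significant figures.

Ka = 1.6 × 10^-5

[H+] = 10^(-2.67) = 2.14 × 10^-3 M
At equilibrium [HA] = 0.293 − 2.14 × 10^-3 = 2.91 × 10^-1 M
Ka = [H+][A-]/[HA] = (2.14 × 10^-3)² / 2.91 × 10^-1 = 1.6 × 10^-5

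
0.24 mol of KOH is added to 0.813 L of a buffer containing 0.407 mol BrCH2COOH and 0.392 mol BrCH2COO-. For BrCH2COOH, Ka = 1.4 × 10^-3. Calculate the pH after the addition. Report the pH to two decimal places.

OH- converts BrCH2COOH to BrCH2COO-: BrCH2COOH → 0.167 mol, BrCH2COO- → 0.632 mol.
pKa = −log(1.4 × 10^-3) = 2.854
pH = pKa + log([A⁻]/[HA]) = 2.854 + log(0.632/0.167) = 2.854 +0.578

pH = 3.43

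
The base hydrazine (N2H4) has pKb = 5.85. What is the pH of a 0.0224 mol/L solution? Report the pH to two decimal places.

pH = 10.25

N2H4 + H2O ⇌ N2H5+ + OH-
Kb = 10^(−5.85) = 1.41 × 10^-6
From the ICE table, Kb = [OH-]²/(0.0224 − [OH-]) = 1.41 × 10^-6.
Neglecting [OH-] in the denominator: [OH-] = √(1.41 × 10^-6 × 0.0224) = 1.78 × 10^-4 M
Check: 0.79% ionized — well under 5%, approximation valid.
pOH = −log(1.78 × 10^-4) = 3.75; pH = 14.00 − 3.75 = 10.25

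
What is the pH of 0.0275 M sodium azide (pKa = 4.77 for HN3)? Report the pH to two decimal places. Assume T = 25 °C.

N3- is the conjugate base of the weak acid HN3.
Ka = 10^(−4.77) = 1.70 × 10^-5
Kb = Kw/Ka = 1.0×10^-14 / 1.70 × 10^-5 = 5.88 × 10^-10
From the ICE table, Kb = x²/(0.0275 − x) = 5.88 × 10^-10.
Neglecting x in the denominator: x = √(5.88 × 10^-10 × 0.0275) = 4.02 × 10^-6 M
pOH = 5.40, so pH = 14.00 − pOH = 8.60

pH = 8.60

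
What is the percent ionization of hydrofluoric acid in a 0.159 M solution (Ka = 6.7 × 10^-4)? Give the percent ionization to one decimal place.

6.3%

HF ⇌ F- + H+; let x = [H+] at equilibrium.
Ka = x²/(C₀ − x); solving the quadratic gives x = 9.99 × 10^-3 M.
Fraction ionized = 9.99 × 10^-3 / 0.159 = 0.0628 → 6.3%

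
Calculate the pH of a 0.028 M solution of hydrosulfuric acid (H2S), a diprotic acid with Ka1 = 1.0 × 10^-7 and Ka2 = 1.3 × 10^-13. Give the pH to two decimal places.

pH = 4.28

Ka1 ≫ Ka2, so treat the first dissociation as the only significant source of H+.
Ka1 = x²/(0.028 − x) = 1.0 × 10^-7
x ≈ √(1.0 × 10^-7 × 0.028) = 5.29 × 10^-5 M
pH = −log(5.29 × 10^-5) = 4.28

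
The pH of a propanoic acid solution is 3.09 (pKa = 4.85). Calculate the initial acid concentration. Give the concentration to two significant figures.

[H+] = 10^(-3.09) = 8.13 × 10^-4 M = x
Ka = 10^(−4.85) = 1.41 × 10^-5
Ka = x²/(C₀ − x) ⇒ C₀ = x + x²/Ka
C₀ = 8.13 × 10^-4 + (8.13 × 10^-4)²/(1.41 × 10^-5) = 4.77 × 10^-2 M

C₀ = 4.8 × 10^-2 M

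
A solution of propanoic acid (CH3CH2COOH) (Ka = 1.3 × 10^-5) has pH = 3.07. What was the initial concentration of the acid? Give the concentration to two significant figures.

C₀ = 5.7 × 10^-2 M

[H+] = 10^(-3.07) = 8.51 × 10^-4 M = x
Ka = x²/(C₀ − x) ⇒ C₀ = x + x²/Ka
C₀ = 8.51 × 10^-4 + (8.51 × 10^-4)²/(1.3 × 10^-5) = 5.66 × 10^-2 M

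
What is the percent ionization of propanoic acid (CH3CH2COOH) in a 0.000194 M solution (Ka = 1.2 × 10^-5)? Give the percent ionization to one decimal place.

CH3CH2COOH ⇌ CH3CH2COO- + H+; let x = [H+] at equilibrium.
Solve x² + 1.2e-05x − 2.33e-09 = 0 → x = 4.26 × 10^-5 M
Fraction ionized = 4.26 × 10^-5 / 0.000194 = 0.2196 → 22.0%

22.0%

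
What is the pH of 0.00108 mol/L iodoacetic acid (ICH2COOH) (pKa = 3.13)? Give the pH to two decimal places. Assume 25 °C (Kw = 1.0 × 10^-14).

ICH2COOH ⇌ ICH2COO- + H+
Ka = 10^(−3.13) = 7.41 × 10^-4
Ka = x²/(0.00108 − x) = 7.41 × 10^-4
x is not negligible relative to C₀; solve x² + 0.000741·x − 8e-07 = 0.
x = [−0.000741 + √(0.000741² + 3.2e-06)]/2 = 5.98 × 10^-4 M
pH = −log(5.98 × 10^-4) = 3.22

pH = 3.22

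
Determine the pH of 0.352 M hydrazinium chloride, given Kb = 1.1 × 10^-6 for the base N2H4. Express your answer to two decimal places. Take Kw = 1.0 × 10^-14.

N2H5+ is the conjugate acid of the weak base N2H4.
Ka = Kw/Kb = 1.0×10^-14 / 1.1 × 10^-6 = 9.09 × 10^-9
Let x = [H+] at equilibrium. Ka = x²/(0.352 − x).
Since Ka ≪ C₀, x ≈ √(Ka·C₀) = 5.66 × 10^-5 M.
pH = −log(5.66 × 10^-5) = 4.25

pH = 4.25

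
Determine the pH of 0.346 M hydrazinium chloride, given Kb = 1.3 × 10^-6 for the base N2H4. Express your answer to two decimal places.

pH = 4.29

N2H5+ is the conjugate acid of the weak base N2H4.
Ka = Kw/Kb = 1.0×10^-14 / 1.3 × 10^-6 = 7.69 × 10^-9
Let x = [H+] at equilibrium. Ka = x²/(0.346 − x).
Assume x ≪ 0.346: x ≈ √(7.69 × 10^-9 × 0.346) = 5.16 × 10^-5 M
Check: 0.015% ionized — well under 5%, approximation valid.
pH = −log[H+] = −log(5.16 × 10^-5) = 4.29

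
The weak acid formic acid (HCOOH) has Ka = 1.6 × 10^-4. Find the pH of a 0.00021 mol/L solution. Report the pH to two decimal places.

HCOOH ⇌ HCOO- + H+
From the ICE table, Ka = [H+]²/(0.00021 − [H+]) = 1.6 × 10^-4.
Here C₀/Ka ≈ 1.31, so the small-[H+] approximation fails. Use the quadratic:
[H+] = [−0.00016 + √(0.00016² + 1.34e-07)]/2 = 1.20 × 10^-4 M
pH = −log(1.20 × 10^-4) = 3.92

pH = 3.92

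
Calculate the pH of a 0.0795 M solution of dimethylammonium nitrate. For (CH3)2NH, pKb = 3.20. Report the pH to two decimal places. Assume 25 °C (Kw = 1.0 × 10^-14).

(CH3)2NH2+ is the conjugate acid of the weak base (CH3)2NH.
Kb = 10^(−3.20) = 6.31 × 10^-4
Ka = Kw/Kb = 1.0×10^-14 / 6.31 × 10^-4 = 1.58 × 10^-11
From the ICE table, Ka = x²/(0.0795 − x) = 1.58 × 10^-11.
Neglecting x in the denominator: x = √(1.58 × 10^-11 × 0.0795) = 1.12 × 10^-6 M
Check: 0.0014% ionized — well under 5%, approximation valid.
pH = −log(1.12 × 10^-6) = 5.95

pH = 5.95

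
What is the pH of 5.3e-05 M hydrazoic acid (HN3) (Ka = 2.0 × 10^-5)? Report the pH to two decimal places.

pH = 4.62

HN3 ⇌ N3- + H+
From the ICE table, Ka = [H+]²/(5.3e-05 − [H+]) = 2.0 × 10^-5.
The 5% rule fails; solving [H+]² + Ka·[H+] − Ka·C₀ = 0 exactly:
[H+] = (−Ka + √(Ka² + 4·Ka·C₀))/2 = 2.41 × 10^-5 M
pH = −log(2.41 × 10^-5) = 4.62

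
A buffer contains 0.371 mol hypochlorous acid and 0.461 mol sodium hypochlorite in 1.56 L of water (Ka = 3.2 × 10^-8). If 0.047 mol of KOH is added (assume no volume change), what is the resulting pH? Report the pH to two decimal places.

OH- converts HOCl to OCl-: HOCl → 0.324 mol, OCl- → 0.508 mol.
pKa = −log(3.2 × 10^-8) = 7.495
pH = pKa + log(n_OCl-/n_HOCl) = 7.495 + log(0.508/0.324) = 7.495 + (+0.195)

pH = 7.69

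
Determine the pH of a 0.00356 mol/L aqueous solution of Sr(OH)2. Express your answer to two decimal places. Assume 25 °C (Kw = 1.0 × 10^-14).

Sr(OH)2 is a strong base (each formula unit releases 2 OH-); [OH-] = 0.00712 M.
pOH = -log(0.00712) = 2.15
pH = 14.00 - 2.15 = 11.85

pH = 11.85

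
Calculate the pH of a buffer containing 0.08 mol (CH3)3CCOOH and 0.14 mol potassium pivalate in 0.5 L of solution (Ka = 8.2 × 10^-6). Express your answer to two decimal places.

pH = 5.33

pKa = −log(8.2 × 10^-6) = 5.086
Henderson–Hasselbalch: pH = pKa + log([(CH3)3CCOO-]/[(CH3)3CCOOH]) = 5.086 + log(0.14/0.08)
pH = 5.086 + (+0.243) = 5.33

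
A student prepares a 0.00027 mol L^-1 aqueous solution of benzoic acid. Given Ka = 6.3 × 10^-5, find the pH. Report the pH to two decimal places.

pH = 3.99

C6H5COOH ⇌ C6H5COO- + H+
Ka = [H+]²/(0.00027 − [H+]) = 6.3 × 10^-5
The 5% rule fails; solving [H+]² + Ka·[H+] − Ka·C₀ = 0 exactly:
[H+] = [−6.3e-05 + √(6.3e-05² + 6.8e-08)]/2 = 1.03 × 10^-4 M
pH = −log(1.03 × 10^-4) = 3.99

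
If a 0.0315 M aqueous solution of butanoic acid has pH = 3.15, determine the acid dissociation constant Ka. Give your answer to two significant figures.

[H+] = 10^(-3.15) = 7.08 × 10^-4 M
At equilibrium [HA] = 0.0315 − 7.08 × 10^-4 = 3.08 × 10^-2 M
Ka = [H+][A-]/[HA] = (7.08 × 10^-4)² / 3.08 × 10^-2 = 1.6 × 10^-5

Ka = 1.6 × 10^-5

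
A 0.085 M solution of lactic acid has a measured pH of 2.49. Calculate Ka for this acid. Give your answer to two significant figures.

Ka = 1.3 × 10^-4

[H+] = 10^(-2.49) = 3.24 × 10^-3 M
At equilibrium [HA] = 0.085 − 3.24 × 10^-3 = 8.18 × 10^-2 M
Ka = [H+][A-]/[HA] = (3.24 × 10^-3)² / 8.18 × 10^-2 = 1.3 × 10^-4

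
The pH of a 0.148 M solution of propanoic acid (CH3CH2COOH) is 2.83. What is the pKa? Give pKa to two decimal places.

pKa = 4.83

[H+] = 10^(-2.83) = 1.48 × 10^-3 M
At equilibrium [HA] = 0.148 − 1.48 × 10^-3 = 1.47 × 10^-1 M
Ka = [H+][A-]/[HA] = (1.48 × 10^-3)² / 1.47 × 10^-1 = 1.49 × 10^-5
pKa = -log(1.49 × 10^-5) = 4.83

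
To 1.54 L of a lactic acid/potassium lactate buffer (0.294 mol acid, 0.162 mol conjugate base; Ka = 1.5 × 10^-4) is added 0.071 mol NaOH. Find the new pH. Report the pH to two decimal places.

pH = 3.84

OH- converts CH3CH(OH)COOH to CH3CH(OH)COO-: CH3CH(OH)COOH → 0.223 mol, CH3CH(OH)COO- → 0.233 mol.
pKa = −log(1.5 × 10^-4) = 3.824
pH = pKa + log([A⁻]/[HA]) = 3.824 + log(0.233/0.223) = 3.824 +0.019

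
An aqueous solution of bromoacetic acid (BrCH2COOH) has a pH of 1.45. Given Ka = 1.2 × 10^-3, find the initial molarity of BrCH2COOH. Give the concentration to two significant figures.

[H+] = 10^(-1.45) = 3.55 × 10^-2 M = x
Ka = x²/(C₀ − x) ⇒ C₀ = x + x²/Ka
C₀ = 3.55 × 10^-2 + (3.55 × 10^-2)²/(1.2 × 10^-3) = 1.09 M

C₀ = 1.1 M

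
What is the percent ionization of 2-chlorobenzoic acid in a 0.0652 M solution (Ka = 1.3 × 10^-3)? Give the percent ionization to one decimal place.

13.2%

ClC6H4COOH ⇌ ClC6H4COO- + H+; let x = [H+] at equilibrium.
Ka = x²/(C₀ − x); solving the quadratic gives x = 8.58 × 10^-3 M.
% ionization = x/C₀ × 100% = 8.58 × 10^-3/0.0652 × 100% = 13.2%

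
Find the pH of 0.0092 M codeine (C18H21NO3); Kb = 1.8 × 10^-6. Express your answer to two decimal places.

C18H21NO3 + H2O ⇌ C18H22NO3+ + OH-
Let x = [OH-] at equilibrium. Kb = x²/(0.0092 − x).
Since Kb ≪ C₀, x ≈ √(Kb·C₀) = 1.29 × 10^-4 M.
(x/C₀ = 1.4% < 5%, so the approximation holds.)
pOH = −log(1.29 × 10^-4) = 3.89; pH = 14.00 − 3.89 = 10.11

pH = 10.11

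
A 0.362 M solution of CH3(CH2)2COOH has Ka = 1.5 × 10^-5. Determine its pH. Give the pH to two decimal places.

pH = 2.63

CH3(CH2)2COOH ⇌ CH3(CH2)2COO- + H+
From the ICE table, Ka = [H+]²/(0.362 − [H+]) = 1.5 × 10^-5.
Assume [H+] ≪ 0.362: [H+] ≈ √(1.5 × 10^-5 × 0.362) = 2.33 × 10^-3 M
([H+]/C₀ = 0.64% < 5%, so the approximation holds.)
pH = −log[H+] = −log(2.33 × 10^-3) = 2.63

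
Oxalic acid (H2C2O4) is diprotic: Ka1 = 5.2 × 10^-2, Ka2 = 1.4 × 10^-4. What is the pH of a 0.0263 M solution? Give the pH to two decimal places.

pH = 1.72

Since Ka1 ≫ Ka2, the first ionization dominates [H+].
Ka1 = x²/(0.0263 − x) = 5.2 × 10^-2
Solving the quadratic: x = (−Ka1 + √(Ka1² + 4·Ka1·C₀))/2 = 1.92 × 10^-2 M
pH = −log(1.92 × 10^-2) = 1.72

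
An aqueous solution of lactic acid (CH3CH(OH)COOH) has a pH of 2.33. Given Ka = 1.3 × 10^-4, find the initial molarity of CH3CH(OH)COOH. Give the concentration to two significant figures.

C₀ = 1.7 × 10^-1 M

[H+] = 10^(-2.33) = 4.68 × 10^-3 M = x
Ka = x²/(C₀ − x) ⇒ C₀ = x + x²/Ka
C₀ = 4.68 × 10^-3 + (4.68 × 10^-3)²/(1.3 × 10^-4) = 1.73 × 10^-1 M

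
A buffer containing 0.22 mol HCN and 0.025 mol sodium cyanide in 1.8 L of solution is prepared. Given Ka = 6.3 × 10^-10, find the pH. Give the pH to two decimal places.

pKa = −log(6.3 × 10^-10) = 9.201
Using pH = pKa + log([base]/[acid]) with [base]/[acid] = 0.025/0.22:
pH = 9.201 + (-0.944) = 8.26

pH = 8.26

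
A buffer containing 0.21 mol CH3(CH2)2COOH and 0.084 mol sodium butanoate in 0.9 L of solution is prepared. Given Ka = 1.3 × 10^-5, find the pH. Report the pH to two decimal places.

pKa = −log(1.3 × 10^-5) = 4.886
Henderson–Hasselbalch: pH = pKa + log([CH3(CH2)2COO-]/[CH3(CH2)2COOH]) = 4.886 + log(0.084/0.21)
pH = 4.886 + (-0.398) = 4.49

pH = 4.49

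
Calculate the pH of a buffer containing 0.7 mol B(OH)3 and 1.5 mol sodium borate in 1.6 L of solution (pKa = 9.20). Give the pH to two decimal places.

Henderson–Hasselbalch: pH = pKa + log([B(OH)4-]/[B(OH)3]) = 9.20 + log(1.5/0.7)
pH = 9.20 + (+0.331) = 9.53

pH = 9.53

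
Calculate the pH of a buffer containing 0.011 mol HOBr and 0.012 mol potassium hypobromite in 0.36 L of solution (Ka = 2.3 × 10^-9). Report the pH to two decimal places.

pKa = −log(2.3 × 10^-9) = 8.638
Henderson–Hasselbalch: pH = pKa + log([OBr-]/[HOBr]) = 8.638 + log(0.012/0.011)
pH = 8.638 + (+0.038) = 8.68

pH = 8.68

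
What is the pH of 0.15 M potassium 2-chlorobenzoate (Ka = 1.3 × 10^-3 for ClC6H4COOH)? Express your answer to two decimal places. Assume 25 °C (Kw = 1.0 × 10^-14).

pH = 8.03

ClC6H4COO- is the conjugate base of the weak acid ClC6H4COOH.
Kb = Kw/Ka = 1.0×10^-14 / 1.3 × 10^-3 = 7.69 × 10^-12
Kb = [OH-]²/(0.15 − [OH-]) = 7.69 × 10^-12
Neglecting [OH-] in the denominator: [OH-] = √(7.69 × 10^-12 × 0.15) = 1.07 × 10^-6 M
([OH-]/C₀ = 0.00072% < 5%, so the approximation holds.)
pOH = 5.97, so pH = 14.00 − pOH = 8.03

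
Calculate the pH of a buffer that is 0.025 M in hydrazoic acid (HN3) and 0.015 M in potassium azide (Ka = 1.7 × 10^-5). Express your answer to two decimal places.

pH = 4.55

pKa = −log(1.7 × 10^-5) = 4.770
Henderson–Hasselbalch: pH = pKa + log([N3-]/[HN3]) = 4.770 + log(0.015/0.025)
pH = 4.770 + (-0.222) = 4.55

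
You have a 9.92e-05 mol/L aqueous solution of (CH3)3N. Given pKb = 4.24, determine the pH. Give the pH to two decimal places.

pH = 9.72

(CH3)3N + H2O ⇌ (CH3)3NH+ + OH-
Kb = 10^(−4.24) = 5.75 × 10^-5
From the ICE table, Kb = x²/(9.92e-05 − x) = 5.75 × 10^-5.
x is not negligible relative to C₀; solve x² + 5.75e-05·x − 5.7e-09 = 0.
x = [−5.75e-05 + √(5.75e-05² + 2.28e-08)]/2 = 5.21 × 10^-5 M
pOH = 4.28, so pH = 14.00 − pOH = 9.72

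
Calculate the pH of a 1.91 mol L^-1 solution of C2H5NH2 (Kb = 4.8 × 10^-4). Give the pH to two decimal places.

C2H5NH2 + H2O ⇌ C2H5NH3+ + OH-
Kb = x²/(1.91 − x) = 4.8 × 10^-4
Neglecting x in the denominator: x = √(4.8 × 10^-4 × 1.91) = 3.03 × 10^-2 M
pOH = −log(3.03 × 10^-2) = 1.52; pH = 14.00 − 1.52 = 12.48

pH = 12.48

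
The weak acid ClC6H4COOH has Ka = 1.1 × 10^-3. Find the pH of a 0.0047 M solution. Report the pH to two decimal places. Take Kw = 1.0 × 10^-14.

pH = 2.75

ClC6H4COOH ⇌ ClC6H4COO- + H+
From the ICE table, Ka = [H+]²/(0.0047 − [H+]) = 1.1 × 10^-3.
Here C₀/Ka ≈ 4.27, so the small-[H+] approximation fails. Use the quadratic:
[H+] = (−Ka + √(Ka² + 4·Ka·C₀))/2 = 1.79 × 10^-3 M
pH = −log(1.79 × 10^-3) = 2.75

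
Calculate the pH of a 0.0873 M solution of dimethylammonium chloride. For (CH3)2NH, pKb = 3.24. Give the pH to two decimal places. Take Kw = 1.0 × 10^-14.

pH = 5.91

(CH3)2NH2+ is the conjugate acid of the weak base (CH3)2NH.
Kb = 10^(−3.24) = 5.75 × 10^-4
Ka = Kw/Kb = 1.0×10^-14 / 5.75 × 10^-4 = 1.74 × 10^-11
Ka = [H+]²/(0.0873 − [H+]) = 1.74 × 10^-11
Neglecting [H+] in the denominator: [H+] = √(1.74 × 10^-11 × 0.0873) = 1.23 × 10^-6 M
([H+]/C₀ = 0.0014% < 5%, so the approximation holds.)
pH = −log(1.23 × 10^-6) = 5.91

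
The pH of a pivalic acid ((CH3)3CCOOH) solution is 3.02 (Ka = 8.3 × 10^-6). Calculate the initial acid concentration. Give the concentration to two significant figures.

[H+] = 10^(-3.02) = 9.55 × 10^-4 M = x
Ka = x²/(C₀ − x) ⇒ C₀ = x + x²/Ka
C₀ = 9.55 × 10^-4 + (9.55 × 10^-4)²/(8.3 × 10^-6) = 1.11 × 10^-1 M

C₀ = 1.1 × 10^-1 M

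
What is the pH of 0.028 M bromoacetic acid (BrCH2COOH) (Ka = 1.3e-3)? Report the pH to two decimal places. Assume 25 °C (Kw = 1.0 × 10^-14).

BrCH2COOH ⇌ BrCH2COO- + H+
From the ICE table, Ka = [H+]²/(0.028 − [H+]) = 1.3 × 10^-3.
[H+] is not negligible relative to C₀; solve [H+]² + 0.0013·[H+] − 3.64e-05 = 0.
[H+] = [−0.0013 + √(0.0013² + 0.000146)]/2 = 5.42 × 10^-3 M
pH = −log[H+] = −log(5.42 × 10^-3) = 2.27

pH = 2.27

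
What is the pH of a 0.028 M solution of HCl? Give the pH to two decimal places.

HCl is a strong acid and dissociates completely, so [H+] = 0.028 M.
pH = -log(0.028) = 1.55

pH = 1.55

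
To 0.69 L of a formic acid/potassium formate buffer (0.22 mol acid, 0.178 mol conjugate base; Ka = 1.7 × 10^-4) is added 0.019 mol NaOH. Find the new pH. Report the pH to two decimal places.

pH = 3.76

OH- converts HCOOH to HCOO-: HCOOH → 0.201 mol, HCOO- → 0.197 mol.
pKa = −log(1.7 × 10^-4) = 3.770
Henderson–Hasselbalch with mole ratio 0.197/0.201: pH = 3.770 + (-0.009)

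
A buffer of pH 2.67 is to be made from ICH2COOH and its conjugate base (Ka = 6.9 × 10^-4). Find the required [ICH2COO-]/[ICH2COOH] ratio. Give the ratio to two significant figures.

pKa = -log(6.9 × 10^-4) = 3.161
pH = pKa + log(r) ⇒ log(r) = 2.67 − 3.161 = -0.491
r = [ICH2COO-]/[ICH2COOH] = 10^(-0.491) = 0.323

ratio = 0.32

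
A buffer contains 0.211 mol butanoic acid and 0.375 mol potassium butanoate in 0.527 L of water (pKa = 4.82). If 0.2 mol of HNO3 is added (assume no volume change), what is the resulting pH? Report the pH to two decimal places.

pH = 4.45

After neutralization: n(CH3(CH2)2COOH) = 0.411 mol, n(CH3(CH2)2COO-) = 0.175 mol.
pH = pKa + log(n_CH3(CH2)2COO-/n_CH3(CH2)2COOH) = 4.82 + log(0.175/0.411) = 4.82 + (-0.371)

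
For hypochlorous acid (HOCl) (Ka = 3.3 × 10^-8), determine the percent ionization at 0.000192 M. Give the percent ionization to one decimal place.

HOCl ⇌ OCl- + H+; let x = [H+] at equilibrium.
x ≈ √(Ka·C₀) = √(3.3 × 10^-8 × 0.000192) = 2.52 × 10^-6 M
% ionization = x/C₀ × 100% = 2.52 × 10^-6/0.000192 × 100% = 1.3%

1.3%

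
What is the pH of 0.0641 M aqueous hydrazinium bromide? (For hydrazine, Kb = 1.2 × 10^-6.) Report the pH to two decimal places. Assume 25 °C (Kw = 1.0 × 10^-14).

pH = 4.64

N2H5+ is the conjugate acid of the weak base N2H4.
Ka = Kw/Kb = 1.0×10^-14 / 1.2 × 10^-6 = 8.33 × 10^-9
Ka = x²/(0.0641 − x) = 8.33 × 10^-9
Assume x ≪ 0.0641: x ≈ √(8.33 × 10^-9 × 0.0641) = 2.31 × 10^-5 M
pH = −log(2.31 × 10^-5) = 4.64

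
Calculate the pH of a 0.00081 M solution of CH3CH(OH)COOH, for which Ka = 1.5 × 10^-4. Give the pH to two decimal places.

pH = 3.55

CH3CH(OH)COOH ⇌ CH3CH(OH)COO- + H+
Ka = [H+]²/(0.00081 − [H+]) = 1.5 × 10^-4
Here C₀/Ka ≈ 5.4, so the small-[H+] approximation fails. Use the quadratic:
[H+] = (−Ka + √(Ka² + 4·Ka·C₀))/2 = 2.82 × 10^-4 M
pH = −log[H+] = −log(2.82 × 10^-4) = 3.55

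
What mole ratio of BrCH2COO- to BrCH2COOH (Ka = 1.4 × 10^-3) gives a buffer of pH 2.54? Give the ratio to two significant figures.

ratio = 0.49

pKa = -log(1.4 × 10^-3) = 2.854
pH = pKa + log(r) ⇒ log(r) = 2.54 − 2.854 = -0.314
r = [BrCH2COO-]/[BrCH2COOH] = 10^(-0.314) = 0.485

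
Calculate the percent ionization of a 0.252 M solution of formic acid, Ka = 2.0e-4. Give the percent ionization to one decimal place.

2.8%

HCOOH ⇌ HCOO- + H+; let x = [H+] at equilibrium.
x ≈ √(Ka·C₀) = √(2.0 × 10^-4 × 0.252) = 7.10 × 10^-3 M
% ionization = x/C₀ × 100% = 7.10 × 10^-3/0.252 × 100% = 2.8%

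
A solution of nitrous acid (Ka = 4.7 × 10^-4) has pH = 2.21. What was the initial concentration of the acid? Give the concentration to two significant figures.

[H+] = 10^(-2.21) = 6.17 × 10^-3 M = x
Ka = x²/(C₀ − x) ⇒ C₀ = x + x²/Ka
C₀ = 6.17 × 10^-3 + (6.17 × 10^-3)²/(4.7 × 10^-4) = 8.72 × 10^-2 M

C₀ = 8.7 × 10^-2 M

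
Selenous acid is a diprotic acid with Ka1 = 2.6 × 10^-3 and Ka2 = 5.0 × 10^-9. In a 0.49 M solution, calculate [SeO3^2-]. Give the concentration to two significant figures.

5.0 × 10^-9 M

First ionization gives [H+] ≈ [HSeO3-] = 3.44 × 10^-2 M.
Second step: Ka2 = [H+][SeO3^2-]/[HSeO3-] ≈ [SeO3^2-] (since [H+] ≈ [HSeO3-]).
So [SeO3^2-] ≈ Ka2.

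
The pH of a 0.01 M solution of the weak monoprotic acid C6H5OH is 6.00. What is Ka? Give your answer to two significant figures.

Ka = 1.0 × 10^-10

[H+] = 10^(-6.00) = 1.00 × 10^-6 M
At equilibrium [HA] = 0.01 − 1.00 × 10^-6 = 1.00 × 10^-2 M
Ka = [H+][A-]/[HA] = (1.00 × 10^-6)² / 1.00 × 10^-2 = 1.0 × 10^-10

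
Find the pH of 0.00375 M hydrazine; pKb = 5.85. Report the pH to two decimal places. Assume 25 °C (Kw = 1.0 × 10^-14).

N2H4 + H2O ⇌ N2H5+ + OH-
Kb = 10^(−5.85) = 1.41 × 10^-6
From the ICE table, Kb = x²/(0.00375 − x) = 1.41 × 10^-6.
Assume x ≪ 0.00375: x ≈ √(1.41 × 10^-6 × 0.00375) = 7.27 × 10^-5 M
pOH = −log(7.27 × 10^-5) = 4.14; pH = 14.00 − 4.14 = 9.86

pH = 9.86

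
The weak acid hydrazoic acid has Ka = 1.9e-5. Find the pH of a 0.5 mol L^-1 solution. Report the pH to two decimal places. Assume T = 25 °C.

pH = 2.51

HN3 ⇌ N3- + H+
Ka = [H+]²/(0.5 − [H+]) = 1.9 × 10^-5
Assume [H+] ≪ 0.5: [H+] ≈ √(1.9 × 10^-5 × 0.5) = 3.08 × 10^-3 M
Check: 0.62% ionized — well under 5%, approximation valid.
pH = −log[H+] = −log(3.08 × 10^-3) = 2.51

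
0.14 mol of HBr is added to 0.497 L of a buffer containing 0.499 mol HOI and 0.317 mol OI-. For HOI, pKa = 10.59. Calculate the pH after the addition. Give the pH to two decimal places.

pH = 10.03

After neutralization: n(HOI) = 0.639 mol, n(OI-) = 0.177 mol.
pH = pKa + log(n_OI-/n_HOI) = 10.59 + log(0.177/0.639) = 10.59 + (-0.558)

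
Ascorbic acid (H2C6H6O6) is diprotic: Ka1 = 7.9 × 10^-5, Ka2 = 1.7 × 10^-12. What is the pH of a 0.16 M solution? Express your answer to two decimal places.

pH = 2.45

Ka1 ≫ Ka2, so treat the first dissociation as the only significant source of H+.
Ka1 = x²/(0.16 − x) = 7.9 × 10^-5
x ≈ √(7.9 × 10^-5 × 0.16) = 3.56 × 10^-3 M
pH = −log(3.56 × 10^-3) = 2.45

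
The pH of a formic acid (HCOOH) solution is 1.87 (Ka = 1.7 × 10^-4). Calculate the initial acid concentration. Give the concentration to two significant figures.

C₀ = 1.1 M

[H+] = 10^(-1.87) = 1.35 × 10^-2 M = x
Ka = x²/(C₀ − x) ⇒ C₀ = x + x²/Ka
C₀ = 1.35 × 10^-2 + (1.35 × 10^-2)²/(1.7 × 10^-4) = 1.09 M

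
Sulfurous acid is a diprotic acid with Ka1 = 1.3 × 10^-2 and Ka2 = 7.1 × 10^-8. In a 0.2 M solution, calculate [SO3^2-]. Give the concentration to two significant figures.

First ionization gives [H+] ≈ [HSO3-] = 4.49 × 10^-2 M.
Second step: Ka2 = [H+][SO3^2-]/[HSO3-] ≈ [SO3^2-] (since [H+] ≈ [HSO3-]).
So [SO3^2-] ≈ Ka2.

7.1 × 10^-8 M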